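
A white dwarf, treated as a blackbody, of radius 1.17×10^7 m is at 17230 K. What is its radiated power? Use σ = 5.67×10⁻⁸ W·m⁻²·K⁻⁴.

A = 4πr² = 4π × (1.17×10^7)² = 1.72×10^15 m².
P = σAT⁴ = 5.67×10⁻⁸ × 1.72×10^15 × (17230)⁴ = 5.67×10⁻⁸ × 1.72×10^15 × 8.81×10^16.
P = 8.60×10^24 W.

P ≈ 8.60×10^24 W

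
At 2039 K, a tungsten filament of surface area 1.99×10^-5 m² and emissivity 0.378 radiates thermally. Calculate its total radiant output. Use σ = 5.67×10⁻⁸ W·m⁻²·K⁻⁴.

P ≈ 7.37 W

Stefan–Boltzmann: P = εσAT⁴ = 0.378 × 5.67×10⁻⁸ × 1.99×10^-5 × (2039)⁴ = 0.378 × 5.67×10⁻⁸ × 1.99×10^-5 × 1.73×10^13.
P = 7.37 W.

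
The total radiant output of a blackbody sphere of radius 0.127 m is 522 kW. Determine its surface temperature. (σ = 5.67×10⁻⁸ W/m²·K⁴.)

T ≈ 2600 K

A = 4πr² = 4π × (0.127)² = 0.203 m².
From P = σAT⁴, T = (P / σA)^(1/4) = (5.22×10^5 / (5.67×10⁻⁸ × 0.203))^(1/4).
T = (4.54×10^13)^(1/4) = 2600 K.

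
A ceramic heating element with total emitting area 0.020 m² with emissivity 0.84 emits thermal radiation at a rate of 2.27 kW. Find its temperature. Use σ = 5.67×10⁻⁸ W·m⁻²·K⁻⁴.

From P = εσAT⁴, T = (P / εσA)^(1/4) = (2270 / (0.84 × 5.67×10⁻⁸ × 0.0200))^(1/4).
T = (2.38×10^12)^(1/4) = 1240 K.

T ≈ 1240 K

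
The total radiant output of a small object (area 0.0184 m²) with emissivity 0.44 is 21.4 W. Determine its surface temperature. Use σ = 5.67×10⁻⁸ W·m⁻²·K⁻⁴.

T ≈ 465 K

From P = εσAT⁴, T = (P / εσA)^(1/4) = (21.4 / (0.44 × 5.67×10⁻⁸ × 0.0184))^(1/4).
T = (4.66×10^10)^(1/4) = 465 K.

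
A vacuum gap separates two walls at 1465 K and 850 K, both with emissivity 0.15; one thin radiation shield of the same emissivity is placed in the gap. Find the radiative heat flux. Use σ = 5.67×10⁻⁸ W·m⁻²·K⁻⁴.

q ≈ 9390 W/m²

Each of the 2 gaps contributes resistance (2/ε − 1) = 2/0.15 − 1 = 12.33; total = 24.67.
q = σ(T₁⁴ − T₂⁴) / 24.67 = 5.67×10⁻⁸ × 4.08×10^12 / 24.67 = 9390 W/m².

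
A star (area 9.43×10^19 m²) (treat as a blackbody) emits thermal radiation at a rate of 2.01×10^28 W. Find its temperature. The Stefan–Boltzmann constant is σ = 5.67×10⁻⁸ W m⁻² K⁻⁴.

T ≈ 7830 K

From P = σAT⁴, T = (P / σA)^(1/4) = (2.01×10^28 / (5.67×10⁻⁸ × 9.43×10^19))^(1/4).
T = (3.76×10^15)^(1/4) = 7830 K.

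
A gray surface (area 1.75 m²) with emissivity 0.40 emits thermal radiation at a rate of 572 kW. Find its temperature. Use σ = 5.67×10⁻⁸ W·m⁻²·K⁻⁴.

T ≈ 1950 K

From P = εσAT⁴, T = (P / εσA)^(1/4) = (5.72×10^5 / (0.40 × 5.67×10⁻⁸ × 1.75))^(1/4).
T = (1.44×10^13)^(1/4) = 1950 K.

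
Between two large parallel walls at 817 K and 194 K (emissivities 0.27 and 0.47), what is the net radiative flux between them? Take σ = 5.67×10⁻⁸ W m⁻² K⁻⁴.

q ≈ 5210 W/m²

For two large parallel gray plates, q = σ(T₁⁴ − T₂⁴) / (1/ε₁ + 1/ε₂ − 1).
1/ε₁ + 1/ε₂ − 1 = 1/0.27 + 1/0.47 − 1 = 4.831.
T₁⁴ − T₂⁴ = 4.46×10^11 − 1.42×10^9 = 4.44×10^11 K⁴.
q = 5.67×10⁻⁸ × 4.44×10^11 / 4.831 = 5210 W/m².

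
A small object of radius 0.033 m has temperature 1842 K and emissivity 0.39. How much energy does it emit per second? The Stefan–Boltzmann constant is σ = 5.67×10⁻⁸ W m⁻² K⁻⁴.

A = 4πr² = 4π × (0.033)² = 0.0137 m².
P = εσAT⁴ = 0.39 × 5.67×10⁻⁸ × 0.0137 × (1842)⁴ = 0.39 × 5.67×10⁻⁸ × 0.0137 × 1.15×10^13.
P = 3480 W.

P ≈ 3480 W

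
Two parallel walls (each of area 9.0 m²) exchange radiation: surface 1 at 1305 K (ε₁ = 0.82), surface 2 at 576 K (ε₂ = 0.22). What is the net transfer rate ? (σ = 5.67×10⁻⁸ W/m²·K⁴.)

For two large parallel gray plates, q = σ(T₁⁴ − T₂⁴) / (1/ε₁ + 1/ε₂ − 1).
1/ε₁ + 1/ε₂ − 1 = 1/0.82 + 1/0.22 − 1 = 4.765.
T₁⁴ − T₂⁴ = 2.90×10^12 − 1.10×10^11 = 2.79×10^12 K⁴.
q = 5.67×10⁻⁸ × 2.79×10^12 / 4.765 = 33200 W/m².
Q = q·A = 33200 × 9.0 = 2.99×10^5 W.

Q ≈ 2.99×10^5 W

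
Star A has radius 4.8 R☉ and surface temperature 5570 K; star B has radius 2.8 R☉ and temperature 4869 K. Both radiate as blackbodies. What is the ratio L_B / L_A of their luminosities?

L = 4πR²σT⁴ ∝ R²T⁴, so L_B/L_A = (2.8/4.8)² × (4869/5570)⁴ = 0.340 × 0.584 = 0.199.

L_B/L_A ≈ 0.199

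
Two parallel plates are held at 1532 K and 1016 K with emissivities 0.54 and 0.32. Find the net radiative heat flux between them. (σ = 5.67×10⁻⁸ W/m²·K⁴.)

q ≈ 63300 W/m²

For two large parallel gray plates, q = σ(T₁⁴ − T₂⁴) / (1/ε₁ + 1/ε₂ − 1).
1/ε₁ + 1/ε₂ − 1 = 1/0.54 + 1/0.32 − 1 = 3.977.
T₁⁴ − T₂⁴ = 5.51×10^12 − 1.07×10^12 = 4.44×10^12 K⁴.
q = 5.67×10⁻⁸ × 4.44×10^12 / 3.977 = 63300 W/m².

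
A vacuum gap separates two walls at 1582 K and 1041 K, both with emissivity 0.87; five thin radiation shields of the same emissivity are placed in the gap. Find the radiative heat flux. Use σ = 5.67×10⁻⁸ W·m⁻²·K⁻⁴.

Each of the 6 gaps contributes resistance (2/ε − 1) = 2/0.87 − 1 = 1.299; total = 7.793.
q = σ(T₁⁴ − T₂⁴) / 7.793 = 5.67×10⁻⁸ × 5.09×10^12 / 7.793 = 37000 W/m².

q ≈ 37000 W/m²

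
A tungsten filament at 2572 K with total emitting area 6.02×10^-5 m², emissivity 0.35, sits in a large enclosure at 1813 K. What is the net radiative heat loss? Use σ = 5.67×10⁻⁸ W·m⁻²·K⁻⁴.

Q = εσA(T⁴ − T_s⁴). T⁴ − T_s⁴ = (2572)⁴ − (1813)⁴ = 4.38×10^13 − 1.08×10^13 = 3.30×10^13 K⁴.
Q = 0.35 × 5.67×10⁻⁸ × 6.02×10^-5 × 3.30×10^13 = 39.4 W.

Q ≈ 39.4 W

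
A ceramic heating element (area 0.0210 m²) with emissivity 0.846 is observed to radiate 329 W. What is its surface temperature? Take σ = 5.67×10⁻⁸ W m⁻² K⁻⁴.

From P = εσAT⁴, T = (P / εσA)^(1/4) = (329 / (0.846 × 5.67×10⁻⁸ × 0.0210))^(1/4).
T = (3.27×10^11)^(1/4) = 756 K.

T ≈ 756 K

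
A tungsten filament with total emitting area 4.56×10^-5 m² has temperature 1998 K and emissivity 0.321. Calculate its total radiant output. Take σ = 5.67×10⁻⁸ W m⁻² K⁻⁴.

P ≈ 13.2 W

P = εσAT⁴ = 0.321 × 5.67×10⁻⁸ × 4.56×10^-5 × (1998)⁴ = 0.321 × 5.67×10⁻⁸ × 4.56×10^-5 × 1.59×10^13.
P = 13.2 W.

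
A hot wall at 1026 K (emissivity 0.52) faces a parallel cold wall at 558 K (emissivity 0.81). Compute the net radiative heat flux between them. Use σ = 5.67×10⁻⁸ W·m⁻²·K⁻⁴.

q ≈ 26600 W/m²

For two large parallel gray plates, q = σ(T₁⁴ − T₂⁴) / (1/ε₁ + 1/ε₂ − 1).
1/ε₁ + 1/ε₂ − 1 = 1/0.52 + 1/0.81 − 1 = 2.158.
T₁⁴ − T₂⁴ = 1.11×10^12 − 9.69×10^10 = 1.01×10^12 K⁴.
q = 5.67×10⁻⁸ × 1.01×10^12 / 2.158 = 26600 W/m².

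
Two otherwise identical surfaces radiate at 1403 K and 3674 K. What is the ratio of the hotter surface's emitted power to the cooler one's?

ratio ≈ 47.0

P ∝ T⁴, so the ratio is (3674/1403)⁴ = (2.619)⁴ = 47.0.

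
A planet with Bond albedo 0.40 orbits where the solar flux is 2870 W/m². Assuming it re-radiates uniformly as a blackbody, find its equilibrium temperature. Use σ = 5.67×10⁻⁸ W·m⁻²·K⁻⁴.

Power absorbed = (1−a)S·πR²; power emitted = 4πR²σT⁴. Equating and cancelling πR²:
T = ((1−a)S / 4σ)^(1/4) = (1720 / (4 × 5.67×10⁻⁸))^(1/4) = (7.59×10^9)^(1/4).
T = 295 K.

T ≈ 295 K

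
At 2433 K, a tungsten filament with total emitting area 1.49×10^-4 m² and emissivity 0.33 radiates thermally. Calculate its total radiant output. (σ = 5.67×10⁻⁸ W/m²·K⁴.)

P ≈ 97.7 W

P = εσAT⁴ = 0.33 × 5.67×10⁻⁸ × 1.49×10^-4 × (2433)⁴ = 0.33 × 5.67×10⁻⁸ × 1.49×10^-4 × 3.50×10^13.
P = 97.7 W.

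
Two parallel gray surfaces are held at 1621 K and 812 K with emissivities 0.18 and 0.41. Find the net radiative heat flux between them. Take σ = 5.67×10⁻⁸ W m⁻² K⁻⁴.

For two large parallel gray plates, q = σ(T₁⁴ − T₂⁴) / (1/ε₁ + 1/ε₂ − 1).
1/ε₁ + 1/ε₂ − 1 = 1/0.18 + 1/0.41 − 1 = 6.995.
T₁⁴ − T₂⁴ = 6.90×10^12 − 4.35×10^11 = 6.47×10^12 K⁴.
q = 5.67×10⁻⁸ × 6.47×10^12 / 6.995 = 52400 W/m².

q ≈ 52400 W/m²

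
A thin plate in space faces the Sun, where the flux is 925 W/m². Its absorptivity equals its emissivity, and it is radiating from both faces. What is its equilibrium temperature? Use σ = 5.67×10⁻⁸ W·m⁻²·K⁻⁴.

T ≈ 301 K

Absorbed flux αS = emitted flux 2εσT⁴ per unit area; with α = ε this gives T = (S/2σ)^(1/4).
T = (925 / (2 × 5.67×10⁻⁸))^(1/4) = (8.16×10^9)^(1/4).
T = 301 K.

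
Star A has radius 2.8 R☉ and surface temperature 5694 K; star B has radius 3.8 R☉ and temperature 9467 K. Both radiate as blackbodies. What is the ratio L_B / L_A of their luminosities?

L_B/L_A ≈ 14.1

L = 4πR²σT⁴ ∝ R²T⁴, so L_B/L_A = (3.8/2.8)² × (9467/5694)⁴ = 1.84 × 7.64 = 14.1.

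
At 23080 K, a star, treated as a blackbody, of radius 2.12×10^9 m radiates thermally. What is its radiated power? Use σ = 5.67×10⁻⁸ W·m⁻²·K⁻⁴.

P ≈ 9.09×10^29 W

A = 4πr² = 4π × (2.12×10^9)² = 5.65×10^19 m².
P = σAT⁴ = 5.67×10⁻⁸ × 5.65×10^19 × (23080)⁴ = 5.67×10⁻⁸ × 5.65×10^19 × 2.84×10^17.
P = 9.09×10^29 W.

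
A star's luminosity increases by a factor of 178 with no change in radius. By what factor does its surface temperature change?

factor ≈ 3.65

P ∝ T⁴ ⇒ T ∝ P^(1/4), so T scales by (178)^(1/4) = 3.65.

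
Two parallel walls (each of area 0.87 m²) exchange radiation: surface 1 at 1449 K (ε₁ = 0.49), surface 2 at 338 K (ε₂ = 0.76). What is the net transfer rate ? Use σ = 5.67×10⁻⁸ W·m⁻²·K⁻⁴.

For two large parallel gray plates, q = σ(T₁⁴ − T₂⁴) / (1/ε₁ + 1/ε₂ − 1).
1/ε₁ + 1/ε₂ − 1 = 1/0.49 + 1/0.76 − 1 = 2.357.
T₁⁴ − T₂⁴ = 4.41×10^12 − 1.31×10^10 = 4.40×10^12 K⁴.
q = 5.67×10⁻⁸ × 4.40×10^12 / 2.357 = 1.06×10^5 W/m².
Q = q·A = 1.06×10^5 × 0.87 = 92000 W.

Q ≈ 92000 W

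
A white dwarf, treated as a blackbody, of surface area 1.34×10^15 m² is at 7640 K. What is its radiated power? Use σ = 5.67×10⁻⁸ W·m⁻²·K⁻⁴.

P ≈ 2.59×10^23 W

P = σAT⁴ = 5.67×10⁻⁸ × 1.34×10^15 × (7640)⁴ = 5.67×10⁻⁸ × 1.34×10^15 × 3.41×10^15.
P = 2.59×10^23 W.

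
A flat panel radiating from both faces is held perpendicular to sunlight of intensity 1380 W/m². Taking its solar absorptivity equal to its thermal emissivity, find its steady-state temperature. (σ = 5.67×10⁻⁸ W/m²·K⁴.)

T ≈ 332 K

Absorbed flux αS = emitted flux 2εσT⁴ per unit area; with α = ε this gives T = (S/2σ)^(1/4).
T = (1380 / (2 × 5.67×10⁻⁸))^(1/4) = (1.22×10^10)^(1/4).
T = 332 K.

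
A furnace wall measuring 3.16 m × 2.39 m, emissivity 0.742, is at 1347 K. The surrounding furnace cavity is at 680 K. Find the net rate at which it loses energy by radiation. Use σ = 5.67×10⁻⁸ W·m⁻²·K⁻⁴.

Q ≈ 9.78×10^5 W

A = 3.16 × 2.39 = 7.55 m².
Q = εσA(T⁴ − T_s⁴). T⁴ − T_s⁴ = (1347)⁴ − (680)⁴ = 3.29×10^12 − 2.14×10^11 = 3.08×10^12 K⁴.
Q = 0.742 × 5.67×10⁻⁸ × 7.55 × 3.08×10^12 = 9.78×10^5 W.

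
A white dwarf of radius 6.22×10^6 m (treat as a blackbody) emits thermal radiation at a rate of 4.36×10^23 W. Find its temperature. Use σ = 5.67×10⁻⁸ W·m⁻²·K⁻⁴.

T ≈ 11200 K

A = 4πr² = 4π × (6.22×10^6)² = 4.86×10^14 m².
From P = σAT⁴, T = (P / σA)^(1/4) = (4.36×10^23 / (5.67×10⁻⁸ × 4.86×10^14))^(1/4).
T = (1.58×10^16)^(1/4) = 11200 K.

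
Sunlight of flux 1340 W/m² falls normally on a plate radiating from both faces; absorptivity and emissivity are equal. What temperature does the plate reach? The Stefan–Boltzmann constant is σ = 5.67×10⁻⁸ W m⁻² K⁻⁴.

T ≈ 330 K

Absorbed flux αS = emitted flux 2εσT⁴ per unit area; with α = ε this gives T = (S/2σ)^(1/4).
T = (1340 / (2 × 5.67×10⁻⁸))^(1/4) = (1.18×10^10)^(1/4).
T = 330 K.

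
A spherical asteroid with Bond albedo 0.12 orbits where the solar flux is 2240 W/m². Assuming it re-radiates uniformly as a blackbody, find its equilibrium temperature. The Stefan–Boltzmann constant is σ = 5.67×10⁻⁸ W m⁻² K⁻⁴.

T ≈ 305 K

Power absorbed = (1−a)S·πR²; power emitted = 4πR²σT⁴. Equating and cancelling πR²:
T = ((1−a)S / 4σ)^(1/4) = (1970 / (4 × 5.67×10⁻⁸))^(1/4) = (8.69×10^9)^(1/4).
T = 305 K.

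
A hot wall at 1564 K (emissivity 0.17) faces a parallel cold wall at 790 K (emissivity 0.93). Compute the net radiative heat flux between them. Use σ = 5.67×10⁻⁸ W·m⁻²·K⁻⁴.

q ≈ 53200 W/m²

For two large parallel gray plates, q = σ(T₁⁴ − T₂⁴) / (1/ε₁ + 1/ε₂ − 1).
1/ε₁ + 1/ε₂ − 1 = 1/0.17 + 1/0.93 − 1 = 5.958.
T₁⁴ − T₂⁴ = 5.98×10^12 − 3.90×10^11 = 5.59×10^12 K⁴.
q = 5.67×10⁻⁸ × 5.59×10^12 / 5.958 = 53200 W/m².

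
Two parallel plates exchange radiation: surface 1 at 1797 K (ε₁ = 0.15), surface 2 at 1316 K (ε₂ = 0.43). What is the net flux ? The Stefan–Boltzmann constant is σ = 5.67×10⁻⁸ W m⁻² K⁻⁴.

q ≈ 52700 W/m²

For two large parallel gray plates, q = σ(T₁⁴ − T₂⁴) / (1/ε₁ + 1/ε₂ − 1).
1/ε₁ + 1/ε₂ − 1 = 1/0.15 + 1/0.43 − 1 = 7.992.
T₁⁴ − T₂⁴ = 1.04×10^13 − 3.00×10^12 = 7.43×10^12 K⁴.
q = 5.67×10⁻⁸ × 7.43×10^12 / 7.992 = 52700 W/m².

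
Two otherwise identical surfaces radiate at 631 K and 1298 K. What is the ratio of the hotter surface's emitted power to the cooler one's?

ratio ≈ 17.9

P ∝ T⁴, so the ratio is (1298/631)⁴ = (2.057)⁴ = 17.9.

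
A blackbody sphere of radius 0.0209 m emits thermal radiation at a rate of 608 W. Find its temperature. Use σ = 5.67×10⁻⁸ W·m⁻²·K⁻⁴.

A = 4πr² = 4π × (0.0209)² = 5.49×10^-3 m².
From P = σAT⁴, T = (P / σA)^(1/4) = (608 / (5.67×10⁻⁸ × 5.49×10^-3))^(1/4).
T = (1.95×10^12)^(1/4) = 1180 K.

T ≈ 1180 K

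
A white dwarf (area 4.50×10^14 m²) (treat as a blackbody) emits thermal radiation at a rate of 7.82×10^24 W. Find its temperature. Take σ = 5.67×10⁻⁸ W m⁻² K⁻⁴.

T ≈ 23500 K

From P = σAT⁴, T = (P / σA)^(1/4) = (7.82×10^24 / (5.67×10⁻⁸ × 4.50×10^14))^(1/4).
T = (3.06×10^17)^(1/4) = 23500 K.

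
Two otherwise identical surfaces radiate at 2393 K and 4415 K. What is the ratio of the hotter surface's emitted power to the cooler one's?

ratio ≈ 11.6

P ∝ T⁴, so the ratio is (4415/2393)⁴ = (1.845)⁴ = 11.6.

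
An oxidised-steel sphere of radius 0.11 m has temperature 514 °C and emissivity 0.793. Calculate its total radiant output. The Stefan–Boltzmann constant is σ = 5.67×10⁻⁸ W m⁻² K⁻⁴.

P ≈ 2620 W

A = 4πr² = 4π × (0.11)² = 0.152 m².
514 °C = 787 K.
P = εσAT⁴ = 0.793 × 5.67×10⁻⁸ × 0.152 × (787)⁴ = 0.793 × 5.67×10⁻⁸ × 0.152 × 3.84×10^11.
P = 2620 W.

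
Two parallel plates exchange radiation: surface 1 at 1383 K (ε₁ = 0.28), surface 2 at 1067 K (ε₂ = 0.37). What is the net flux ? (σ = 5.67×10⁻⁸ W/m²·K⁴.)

For two large parallel gray plates, q = σ(T₁⁴ − T₂⁴) / (1/ε₁ + 1/ε₂ − 1).
1/ε₁ + 1/ε₂ − 1 = 1/0.28 + 1/0.37 − 1 = 5.274.
T₁⁴ − T₂⁴ = 3.66×10^12 − 1.30×10^12 = 2.36×10^12 K⁴.
q = 5.67×10⁻⁸ × 2.36×10^12 / 5.274 = 25400 W/m².

q ≈ 25400 W/m²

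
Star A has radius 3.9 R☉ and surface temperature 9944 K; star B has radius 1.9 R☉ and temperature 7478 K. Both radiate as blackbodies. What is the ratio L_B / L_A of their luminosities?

L_B/L_A ≈ 0.0759

L = 4πR²σT⁴ ∝ R²T⁴, so L_B/L_A = (1.9/3.9)² × (7478/9944)⁴ = 0.237 × 0.320 = 0.0759.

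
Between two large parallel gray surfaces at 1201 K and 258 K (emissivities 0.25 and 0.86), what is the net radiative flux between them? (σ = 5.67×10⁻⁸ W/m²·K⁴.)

q ≈ 28300 W/m²

For two large parallel gray plates, q = σ(T₁⁴ − T₂⁴) / (1/ε₁ + 1/ε₂ − 1).
1/ε₁ + 1/ε₂ − 1 = 1/0.25 + 1/0.86 − 1 = 4.163.
T₁⁴ − T₂⁴ = 2.08×10^12 − 4.43×10^9 = 2.08×10^12 K⁴.
q = 5.67×10⁻⁸ × 2.08×10^12 / 4.163 = 28300 W/m².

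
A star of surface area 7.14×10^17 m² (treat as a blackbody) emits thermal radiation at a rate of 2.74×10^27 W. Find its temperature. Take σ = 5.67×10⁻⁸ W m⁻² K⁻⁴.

T ≈ 16100 K

From P = σAT⁴, T = (P / σA)^(1/4) = (2.74×10^27 / (5.67×10⁻⁸ × 7.14×10^17))^(1/4).
T = (6.77×10^16)^(1/4) = 16100 K.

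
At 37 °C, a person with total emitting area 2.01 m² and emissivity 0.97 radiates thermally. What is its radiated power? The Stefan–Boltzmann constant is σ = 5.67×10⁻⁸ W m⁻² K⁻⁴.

P ≈ 1020 W

37 °C = 310 K.
Stefan–Boltzmann: P = εσAT⁴ = 0.97 × 5.67×10⁻⁸ × 2.01 × (310)⁴ = 0.97 × 5.67×10⁻⁸ × 2.01 × 9.24×10^9.
P = 1020 W.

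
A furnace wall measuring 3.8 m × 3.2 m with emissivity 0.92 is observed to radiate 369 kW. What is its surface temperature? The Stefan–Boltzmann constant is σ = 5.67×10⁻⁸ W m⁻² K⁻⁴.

T ≈ 873 K

A = 3.8 × 3.2 = 12.2 m².
From P = εσAT⁴, T = (P / εσA)^(1/4) = (3.69×10^5 / (0.92 × 5.67×10⁻⁸ × 12.2))^(1/4).
T = (5.82×10^11)^(1/4) = 873 K.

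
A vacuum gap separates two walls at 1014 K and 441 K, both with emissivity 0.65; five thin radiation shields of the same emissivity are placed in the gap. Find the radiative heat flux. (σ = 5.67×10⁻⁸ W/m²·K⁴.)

q ≈ 4640 W/m²

Each of the 6 gaps contributes resistance (2/ε − 1) = 2/0.65 − 1 = 2.077; total = 12.46.
q = σ(T₁⁴ − T₂⁴) / 12.46 = 5.67×10⁻⁸ × 1.02×10^12 / 12.46 = 4640 W/m².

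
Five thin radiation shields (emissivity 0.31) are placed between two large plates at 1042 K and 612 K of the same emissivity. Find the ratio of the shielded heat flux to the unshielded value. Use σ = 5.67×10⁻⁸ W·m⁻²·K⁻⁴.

With N identical shields there are N+1 = 6 gaps in series, each with the same radiative resistance, so the flux falls to 1/(N+1) of its unshielded value.

ratio ≈ 0.167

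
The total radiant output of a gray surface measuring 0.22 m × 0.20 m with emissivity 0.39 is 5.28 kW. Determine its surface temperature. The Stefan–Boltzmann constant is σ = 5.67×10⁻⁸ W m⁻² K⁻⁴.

T ≈ 1530 K

A = 0.22 × 0.20 = 0.0440 m².
From P = εσAT⁴, T = (P / εσA)^(1/4) = (5280 / (0.39 × 5.67×10⁻⁸ × 0.0440))^(1/4).
T = (5.43×10^12)^(1/4) = 1530 K.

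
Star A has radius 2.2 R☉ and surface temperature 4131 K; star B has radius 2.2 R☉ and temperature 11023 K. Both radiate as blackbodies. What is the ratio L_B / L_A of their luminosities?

L = 4πR²σT⁴ ∝ R²T⁴, so L_B/L_A = (2.2/2.2)² × (11023/4131)⁴ = 1.00 × 50.7 = 50.7.

L_B/L_A ≈ 50.7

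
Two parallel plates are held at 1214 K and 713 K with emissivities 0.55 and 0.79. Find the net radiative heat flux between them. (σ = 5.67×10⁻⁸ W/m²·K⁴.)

q ≈ 52100 W/m²

For two large parallel gray plates, q = σ(T₁⁴ − T₂⁴) / (1/ε₁ + 1/ε₂ − 1).
1/ε₁ + 1/ε₂ − 1 = 1/0.55 + 1/0.79 − 1 = 2.084.
T₁⁴ − T₂⁴ = 2.17×10^12 − 2.58×10^11 = 1.91×10^12 K⁴.
q = 5.67×10⁻⁸ × 1.91×10^12 / 2.084 = 52100 W/m².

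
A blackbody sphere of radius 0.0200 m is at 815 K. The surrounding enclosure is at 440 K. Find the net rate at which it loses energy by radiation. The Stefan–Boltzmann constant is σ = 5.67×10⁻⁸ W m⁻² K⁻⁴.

A = 4πr² = 4π × (0.0200)² = 5.03×10^-3 m².
Q = σA(T⁴ − T_s⁴). T⁴ − T_s⁴ = (815)⁴ − (440)⁴ = 4.41×10^11 − 3.75×10^10 = 4.04×10^11 K⁴.
Q = 5.67×10⁻⁸ × 5.03×10^-3 × 4.04×10^11 = 115 W.

Q ≈ 115 W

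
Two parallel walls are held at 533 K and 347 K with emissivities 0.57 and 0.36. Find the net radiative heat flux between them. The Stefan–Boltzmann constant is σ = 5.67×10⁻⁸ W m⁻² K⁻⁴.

For two large parallel gray plates, q = σ(T₁⁴ − T₂⁴) / (1/ε₁ + 1/ε₂ − 1).
1/ε₁ + 1/ε₂ − 1 = 1/0.57 + 1/0.36 − 1 = 3.532.
T₁⁴ − T₂⁴ = 8.07×10^10 − 1.45×10^10 = 6.62×10^10 K⁴.
q = 5.67×10⁻⁸ × 6.62×10^10 / 3.532 = 1060 W/m².

q ≈ 1060 W/m²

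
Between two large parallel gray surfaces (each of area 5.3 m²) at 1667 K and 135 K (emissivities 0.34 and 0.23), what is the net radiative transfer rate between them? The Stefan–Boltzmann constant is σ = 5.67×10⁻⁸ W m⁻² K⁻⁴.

Q ≈ 3.69×10^5 W

For two large parallel gray plates, q = σ(T₁⁴ − T₂⁴) / (1/ε₁ + 1/ε₂ − 1).
1/ε₁ + 1/ε₂ − 1 = 1/0.34 + 1/0.23 − 1 = 6.289.
T₁⁴ − T₂⁴ = 7.72×10^12 − 3.32×10^8 = 7.72×10^12 K⁴.
q = 5.67×10⁻⁸ × 7.72×10^12 / 6.289 = 69600 W/m².
Q = q·A = 69600 × 5.3 = 3.69×10^5 W.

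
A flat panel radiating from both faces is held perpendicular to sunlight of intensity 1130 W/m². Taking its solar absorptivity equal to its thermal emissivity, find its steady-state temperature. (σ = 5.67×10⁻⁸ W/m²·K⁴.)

T ≈ 316 K

Absorbed flux αS = emitted flux 2εσT⁴ per unit area; with α = ε this gives T = (S/2σ)^(1/4).
T = (1130 / (2 × 5.67×10⁻⁸))^(1/4) = (9.96×10^9)^(1/4).
T = 316 K.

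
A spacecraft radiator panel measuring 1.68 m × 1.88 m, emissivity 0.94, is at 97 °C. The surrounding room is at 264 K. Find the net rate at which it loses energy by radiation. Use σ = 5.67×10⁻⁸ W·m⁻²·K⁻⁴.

A = 1.68 × 1.88 = 3.16 m².
Convert: 97 °C = 370 K.
Q = εσA(T⁴ − T_s⁴). T⁴ − T_s⁴ = (370)⁴ − (264)⁴ = 1.87×10^10 − 4.86×10^9 = 1.39×10^10 K⁴.
Q = 0.94 × 5.67×10⁻⁸ × 3.16 × 1.39×10^10 = 2340 W.

Q ≈ 2340 W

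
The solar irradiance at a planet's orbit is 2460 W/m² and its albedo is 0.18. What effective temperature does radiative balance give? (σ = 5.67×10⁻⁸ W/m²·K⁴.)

Power absorbed = (1−a)S·πR²; power emitted = 4πR²σT⁴. Equating and cancelling πR²:
T = ((1−a)S / 4σ)^(1/4) = (2020 / (4 × 5.67×10⁻⁸))^(1/4) = (8.89×10^9)^(1/4).
T = 307 K.

T ≈ 307 K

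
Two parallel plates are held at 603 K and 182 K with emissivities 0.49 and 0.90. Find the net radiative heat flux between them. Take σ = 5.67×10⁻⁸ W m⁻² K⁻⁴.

q ≈ 3450 W/m²

For two large parallel gray plates, q = σ(T₁⁴ − T₂⁴) / (1/ε₁ + 1/ε₂ − 1).
1/ε₁ + 1/ε₂ − 1 = 1/0.49 + 1/0.90 − 1 = 2.152.
T₁⁴ − T₂⁴ = 1.32×10^11 − 1.10×10^9 = 1.31×10^11 K⁴.
q = 5.67×10⁻⁸ × 1.31×10^11 / 2.152 = 3450 W/m².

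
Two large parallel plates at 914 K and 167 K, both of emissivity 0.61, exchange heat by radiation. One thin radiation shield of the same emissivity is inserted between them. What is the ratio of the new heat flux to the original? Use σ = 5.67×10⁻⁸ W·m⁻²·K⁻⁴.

ratio ≈ 0.500

With N identical shields there are N+1 = 2 gaps in series, each with the same radiative resistance, so the flux falls to 1/(N+1) of its unshielded value.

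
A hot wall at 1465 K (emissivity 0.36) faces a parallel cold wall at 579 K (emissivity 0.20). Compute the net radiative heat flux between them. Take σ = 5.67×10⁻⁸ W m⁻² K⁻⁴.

q ≈ 37600 W/m²

For two large parallel gray plates, q = σ(T₁⁴ − T₂⁴) / (1/ε₁ + 1/ε₂ − 1).
1/ε₁ + 1/ε₂ − 1 = 1/0.36 + 1/0.20 − 1 = 6.778.
T₁⁴ − T₂⁴ = 4.61×10^12 − 1.12×10^11 = 4.49×10^12 K⁴.
q = 5.67×10⁻⁸ × 4.49×10^12 / 6.778 = 37600 W/m².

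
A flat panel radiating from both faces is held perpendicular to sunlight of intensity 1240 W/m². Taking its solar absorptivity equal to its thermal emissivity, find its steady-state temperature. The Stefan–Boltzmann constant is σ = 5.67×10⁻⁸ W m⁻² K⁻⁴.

T ≈ 323 K

Absorbed flux αS = emitted flux 2εσT⁴ per unit area; with α = ε this gives T = (S/2σ)^(1/4).
T = (1240 / (2 × 5.67×10⁻⁸))^(1/4) = (1.09×10^10)^(1/4).
T = 323 K.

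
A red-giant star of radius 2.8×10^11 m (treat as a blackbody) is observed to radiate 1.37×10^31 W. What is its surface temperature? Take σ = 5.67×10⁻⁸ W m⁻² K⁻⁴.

A = 4πr² = 4π × (2.8×10^11)² = 9.85×10^23 m².
From P = σAT⁴, T = (P / σA)^(1/4) = (1.37×10^31 / (5.67×10⁻⁸ × 9.85×10^23))^(1/4).
T = (2.45×10^14)^(1/4) = 3960 K.

T ≈ 3960 K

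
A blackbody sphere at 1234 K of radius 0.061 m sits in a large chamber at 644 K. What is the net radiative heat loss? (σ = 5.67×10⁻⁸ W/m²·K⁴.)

A = 4πr² = 4π × (0.061)² = 0.0468 m².
Q = σA(T⁴ − T_s⁴). T⁴ − T_s⁴ = (1234)⁴ − (644)⁴ = 2.32×10^12 − 1.72×10^11 = 2.15×10^12 K⁴.
Q = 5.67×10⁻⁸ × 0.0468 × 2.15×10^12 = 5690 W.

Q ≈ 5690 W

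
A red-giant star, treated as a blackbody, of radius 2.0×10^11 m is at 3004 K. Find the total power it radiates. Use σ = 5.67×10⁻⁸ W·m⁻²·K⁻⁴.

P ≈ 2.32×10^30 W

A = 4πr² = 4π × (2.0×10^11)² = 5.03×10^23 m².
P = σAT⁴ = 5.67×10⁻⁸ × 5.03×10^23 × (3004)⁴ = 5.67×10⁻⁸ × 5.03×10^23 × 8.14×10^13.
P = 2.32×10^30 W.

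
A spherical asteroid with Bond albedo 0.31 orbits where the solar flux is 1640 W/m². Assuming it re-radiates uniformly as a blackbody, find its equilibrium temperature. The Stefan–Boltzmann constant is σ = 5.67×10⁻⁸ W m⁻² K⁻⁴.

T ≈ 266 K

Power absorbed = (1−a)S·πR²; power emitted = 4πR²σT⁴. Equating and cancelling πR²:
T = ((1−a)S / 4σ)^(1/4) = (1130 / (4 × 5.67×10⁻⁸))^(1/4) = (4.99×10^9)^(1/4).
T = 266 K.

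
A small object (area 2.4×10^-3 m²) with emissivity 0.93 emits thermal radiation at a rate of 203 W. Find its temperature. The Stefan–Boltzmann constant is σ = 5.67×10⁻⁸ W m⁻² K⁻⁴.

T ≈ 1130 K

From P = εσAT⁴, T = (P / εσA)^(1/4) = (203 / (0.93 × 5.67×10⁻⁸ × 2.40×10^-3))^(1/4).
T = (1.60×10^12)^(1/4) = 1130 K.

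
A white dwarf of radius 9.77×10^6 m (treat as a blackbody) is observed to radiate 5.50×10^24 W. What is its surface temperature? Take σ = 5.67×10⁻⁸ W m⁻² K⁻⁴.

A = 4πr² = 4π × (9.77×10^6)² = 1.20×10^15 m².
From P = σAT⁴, T = (P / σA)^(1/4) = (5.50×10^24 / (5.67×10⁻⁸ × 1.20×10^15))^(1/4).
T = (8.09×10^16)^(1/4) = 16900 K.

T ≈ 16900 K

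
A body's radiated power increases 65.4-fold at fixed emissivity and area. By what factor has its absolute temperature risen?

P ∝ T⁴ ⇒ T ∝ P^(1/4), so T scales by (65.4)^(1/4) = 2.84.

factor ≈ 2.84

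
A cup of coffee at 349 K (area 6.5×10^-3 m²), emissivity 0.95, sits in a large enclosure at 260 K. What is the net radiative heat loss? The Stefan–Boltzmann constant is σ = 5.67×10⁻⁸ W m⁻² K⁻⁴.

Q ≈ 3.59 W

Q = εσA(T⁴ − T_s⁴). T⁴ − T_s⁴ = (349)⁴ − (260)⁴ = 1.48×10^10 − 4.57×10^9 = 1.03×10^10 K⁴.
Q = 0.95 × 5.67×10⁻⁸ × 6.50×10^-3 × 1.03×10^10 = 3.59 W.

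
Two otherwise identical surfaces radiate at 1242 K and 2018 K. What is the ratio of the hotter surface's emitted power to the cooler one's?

P ∝ T⁴, so the ratio is (2018/1242)⁴ = (1.625)⁴ = 6.97.

ratio ≈ 6.97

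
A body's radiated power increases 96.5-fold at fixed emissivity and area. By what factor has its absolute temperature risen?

factor ≈ 3.13

P ∝ T⁴ ⇒ T ∝ P^(1/4), so T scales by (96.5)^(1/4) = 3.13.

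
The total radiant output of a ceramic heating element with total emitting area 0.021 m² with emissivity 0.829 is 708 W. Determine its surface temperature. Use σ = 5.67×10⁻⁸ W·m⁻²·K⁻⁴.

From P = εσAT⁴, T = (P / εσA)^(1/4) = (708 / (0.829 × 5.67×10⁻⁸ × 0.0210))^(1/4).
T = (7.17×10^11)^(1/4) = 920 K.

T ≈ 920 K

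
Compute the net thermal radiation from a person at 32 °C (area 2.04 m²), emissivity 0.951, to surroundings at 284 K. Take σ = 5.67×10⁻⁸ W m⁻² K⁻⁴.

Q ≈ 236 W

Convert: 32 °C = 305 K.
Q = εσA(T⁴ − T_s⁴). T⁴ − T_s⁴ = (305)⁴ − (284)⁴ = 8.65×10^9 − 6.51×10^9 = 2.15×10^9 K⁴.
Q = 0.951 × 5.67×10⁻⁸ × 2.04 × 2.15×10^9 = 236 W.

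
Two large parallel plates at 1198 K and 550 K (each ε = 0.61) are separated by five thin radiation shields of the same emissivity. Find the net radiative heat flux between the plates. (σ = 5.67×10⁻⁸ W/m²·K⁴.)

q ≈ 8160 W/m²

Each of the 6 gaps contributes resistance (2/ε − 1) = 2/0.61 − 1 = 2.279; total = 13.67.
q = σ(T₁⁴ − T₂⁴) / 13.67 = 5.67×10⁻⁸ × 1.97×10^12 / 13.67 = 8160 W/m².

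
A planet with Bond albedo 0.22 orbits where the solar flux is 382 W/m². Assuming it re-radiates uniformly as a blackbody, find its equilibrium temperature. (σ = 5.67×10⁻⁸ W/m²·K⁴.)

T ≈ 190 K

Power absorbed = (1−a)S·πR²; power emitted = 4πR²σT⁴. Equating and cancelling πR²:
T = ((1−a)S / 4σ)^(1/4) = (298 / (4 × 5.67×10⁻⁸))^(1/4) = (1.31×10^9)^(1/4).
T = 190 K.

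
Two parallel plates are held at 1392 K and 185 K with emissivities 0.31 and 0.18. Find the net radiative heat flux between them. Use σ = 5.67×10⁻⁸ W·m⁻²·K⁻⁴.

q ≈ 27300 W/m²

For two large parallel gray plates, q = σ(T₁⁴ − T₂⁴) / (1/ε₁ + 1/ε₂ − 1).
1/ε₁ + 1/ε₂ − 1 = 1/0.31 + 1/0.18 − 1 = 7.781.
T₁⁴ − T₂⁴ = 3.75×10^12 − 1.17×10^9 = 3.75×10^12 K⁴.
q = 5.67×10⁻⁸ × 3.75×10^12 / 7.781 = 27300 W/m².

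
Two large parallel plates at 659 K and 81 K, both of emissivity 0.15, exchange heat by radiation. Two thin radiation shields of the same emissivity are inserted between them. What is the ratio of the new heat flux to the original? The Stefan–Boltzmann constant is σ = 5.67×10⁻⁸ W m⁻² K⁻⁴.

ratio ≈ 0.333

With N identical shields there are N+1 = 3 gaps in series, each with the same radiative resistance, so the flux falls to 1/(N+1) of its unshielded value.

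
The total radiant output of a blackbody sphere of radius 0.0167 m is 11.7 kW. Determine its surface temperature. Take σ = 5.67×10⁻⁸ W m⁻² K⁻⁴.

T ≈ 2770 K

A = 4πr² = 4π × (0.0167)² = 3.50×10^-3 m².
From P = σAT⁴, T = (P / σA)^(1/4) = (11700 / (5.67×10⁻⁸ × 3.50×10^-3))^(1/4).
T = (5.89×10^13)^(1/4) = 2770 K.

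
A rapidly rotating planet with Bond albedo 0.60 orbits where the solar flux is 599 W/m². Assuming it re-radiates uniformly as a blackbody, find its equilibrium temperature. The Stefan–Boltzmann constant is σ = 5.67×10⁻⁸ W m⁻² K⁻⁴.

T ≈ 180 K

Power absorbed = (1−a)S·πR²; power emitted = 4πR²σT⁴. Equating and cancelling πR²:
T = ((1−a)S / 4σ)^(1/4) = (240 / (4 × 5.67×10⁻⁸))^(1/4) = (1.06×10^9)^(1/4).
T = 180 K.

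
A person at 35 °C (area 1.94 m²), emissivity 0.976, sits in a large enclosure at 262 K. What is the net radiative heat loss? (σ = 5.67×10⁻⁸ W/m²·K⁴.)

Convert: 35 °C = 308 K.
Q = εσA(T⁴ − T_s⁴). T⁴ − T_s⁴ = (308)⁴ − (262)⁴ = 9.00×10^9 − 4.71×10^9 = 4.29×10^9 K⁴.
Q = 0.976 × 5.67×10⁻⁸ × 1.94 × 4.29×10^9 = 460 W.

Q ≈ 460 W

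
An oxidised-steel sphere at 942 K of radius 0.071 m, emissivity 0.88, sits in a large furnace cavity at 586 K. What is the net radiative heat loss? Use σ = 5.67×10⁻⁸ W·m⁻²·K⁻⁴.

Q ≈ 2120 W

A = 4πr² = 4π × (0.071)² = 0.0633 m².
Q = εσA(T⁴ − T_s⁴). T⁴ − T_s⁴ = (942)⁴ − (586)⁴ = 7.87×10^11 − 1.18×10^11 = 6.69×10^11 K⁴.
Q = 0.88 × 5.67×10⁻⁸ × 0.0633 × 6.69×10^11 = 2120 W.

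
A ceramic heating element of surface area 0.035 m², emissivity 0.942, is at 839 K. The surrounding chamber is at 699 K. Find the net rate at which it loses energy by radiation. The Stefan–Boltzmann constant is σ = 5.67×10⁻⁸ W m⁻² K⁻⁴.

Q ≈ 480 W

Q = εσA(T⁴ − T_s⁴). T⁴ − T_s⁴ = (839)⁴ − (699)⁴ = 4.96×10^11 − 2.39×10^11 = 2.57×10^11 K⁴.
Q = 0.942 × 5.67×10⁻⁸ × 0.0350 × 2.57×10^11 = 480 W.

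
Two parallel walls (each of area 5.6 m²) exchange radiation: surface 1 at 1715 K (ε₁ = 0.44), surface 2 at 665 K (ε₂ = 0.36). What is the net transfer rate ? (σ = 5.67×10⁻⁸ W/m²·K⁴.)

Q ≈ 6.63×10^5 W

For two large parallel gray plates, q = σ(T₁⁴ − T₂⁴) / (1/ε₁ + 1/ε₂ − 1).
1/ε₁ + 1/ε₂ − 1 = 1/0.44 + 1/0.36 − 1 = 4.051.
T₁⁴ − T₂⁴ = 8.65×10^12 − 1.96×10^11 = 8.46×10^12 K⁴.
q = 5.67×10⁻⁸ × 8.46×10^12 / 4.051 = 1.18×10^5 W/m².
Q = q·A = 1.18×10^5 × 5.6 = 6.63×10^5 W.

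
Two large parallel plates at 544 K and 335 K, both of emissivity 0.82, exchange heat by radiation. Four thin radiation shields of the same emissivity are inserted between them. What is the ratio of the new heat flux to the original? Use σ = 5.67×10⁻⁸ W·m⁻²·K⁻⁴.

ratio ≈ 0.200

With N identical shields there are N+1 = 5 gaps in series, each with the same radiative resistance, so the flux falls to 1/(N+1) of its unshielded value.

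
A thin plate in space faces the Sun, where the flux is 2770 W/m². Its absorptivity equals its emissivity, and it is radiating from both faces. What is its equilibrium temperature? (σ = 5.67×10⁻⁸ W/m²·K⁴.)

T ≈ 395 K

Absorbed flux αS = emitted flux 2εσT⁴ per unit area; with α = ε this gives T = (S/2σ)^(1/4).
T = (2770 / (2 × 5.67×10⁻⁸))^(1/4) = (2.44×10^10)^(1/4).
T = 395 K.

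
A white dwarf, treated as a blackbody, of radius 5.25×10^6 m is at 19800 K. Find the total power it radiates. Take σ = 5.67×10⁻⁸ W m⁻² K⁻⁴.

A = 4πr² = 4π × (5.25×10^6)² = 3.46×10^14 m².
P = σAT⁴ = 5.67×10⁻⁸ × 3.46×10^14 × (19800)⁴ = 5.67×10⁻⁸ × 3.46×10^14 × 1.54×10^17.
P = 3.02×10^24 W.

P ≈ 3.02×10^24 W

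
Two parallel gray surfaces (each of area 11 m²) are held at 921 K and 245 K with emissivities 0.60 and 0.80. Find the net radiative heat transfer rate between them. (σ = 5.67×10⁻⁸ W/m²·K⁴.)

Q ≈ 2.33×10^5 W

For two large parallel gray plates, q = σ(T₁⁴ − T₂⁴) / (1/ε₁ + 1/ε₂ − 1).
1/ε₁ + 1/ε₂ − 1 = 1/0.60 + 1/0.80 − 1 = 1.917.
T₁⁴ − T₂⁴ = 7.20×10^11 − 3.60×10^9 = 7.16×10^11 K⁴.
q = 5.67×10⁻⁸ × 7.16×10^11 / 1.917 = 21200 W/m².
Q = q·A = 21200 × 11 = 2.33×10^5 W.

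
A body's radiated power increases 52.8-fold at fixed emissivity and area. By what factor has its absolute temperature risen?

P ∝ T⁴ ⇒ T ∝ P^(1/4), so T scales by (52.8)^(1/4) = 2.70.

factor ≈ 2.70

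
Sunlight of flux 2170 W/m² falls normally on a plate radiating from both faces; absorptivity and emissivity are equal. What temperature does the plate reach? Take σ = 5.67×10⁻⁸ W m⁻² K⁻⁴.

T ≈ 372 K

Absorbed flux αS = emitted flux 2εσT⁴ per unit area; with α = ε this gives T = (S/2σ)^(1/4).
T = (2170 / (2 × 5.67×10⁻⁸))^(1/4) = (1.91×10^10)^(1/4).
T = 372 K.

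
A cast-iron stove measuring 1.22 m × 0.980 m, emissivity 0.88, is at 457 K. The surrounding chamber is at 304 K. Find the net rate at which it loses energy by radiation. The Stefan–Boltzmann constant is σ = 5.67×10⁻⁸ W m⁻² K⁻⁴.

A = 1.22 × 0.980 = 1.20 m².
Q = εσA(T⁴ − T_s⁴). T⁴ − T_s⁴ = (457)⁴ − (304)⁴ = 4.36×10^10 − 8.54×10^9 = 3.51×10^10 K⁴.
Q = 0.88 × 5.67×10⁻⁸ × 1.20 × 3.51×10^10 = 2090 W.

Q ≈ 2090 W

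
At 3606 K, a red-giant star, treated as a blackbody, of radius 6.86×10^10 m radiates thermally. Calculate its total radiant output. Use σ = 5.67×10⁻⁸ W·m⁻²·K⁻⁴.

P ≈ 5.67×10^29 W

A = 4πr² = 4π × (6.86×10^10)² = 5.91×10^22 m².
P = σAT⁴ = 5.67×10⁻⁸ × 5.91×10^22 × (3606)⁴ = 5.67×10⁻⁸ × 5.91×10^22 × 1.69×10^14.
P = 5.67×10^29 W.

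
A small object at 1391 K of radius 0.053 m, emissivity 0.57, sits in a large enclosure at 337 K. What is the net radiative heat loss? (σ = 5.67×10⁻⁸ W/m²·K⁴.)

A = 4πr² = 4π × (0.053)² = 0.0353 m².
Q = εσA(T⁴ − T_s⁴). T⁴ − T_s⁴ = (1391)⁴ − (337)⁴ = 3.74×10^12 − 1.29×10^10 = 3.73×10^12 K⁴.
Q = 0.57 × 5.67×10⁻⁸ × 0.0353 × 3.73×10^12 = 4260 W.

Q ≈ 4260 W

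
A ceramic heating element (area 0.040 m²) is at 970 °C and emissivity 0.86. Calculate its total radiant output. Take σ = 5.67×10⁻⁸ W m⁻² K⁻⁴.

970 °C = 1243 K.
Stefan–Boltzmann: P = εσAT⁴ = 0.86 × 5.67×10⁻⁸ × 0.0400 × (1243)⁴ = 0.86 × 5.67×10⁻⁸ × 0.0400 × 2.39×10^12.
P = 4660 W.

P ≈ 4660 W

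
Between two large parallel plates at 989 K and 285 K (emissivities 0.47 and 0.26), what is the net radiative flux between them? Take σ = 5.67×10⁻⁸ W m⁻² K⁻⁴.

For two large parallel gray plates, q = σ(T₁⁴ − T₂⁴) / (1/ε₁ + 1/ε₂ − 1).
1/ε₁ + 1/ε₂ − 1 = 1/0.47 + 1/0.26 − 1 = 4.974.
T₁⁴ − T₂⁴ = 9.57×10^11 − 6.60×10^9 = 9.50×10^11 K⁴.
q = 5.67×10⁻⁸ × 9.50×10^11 / 4.974 = 10800 W/m².

q ≈ 10800 W/m²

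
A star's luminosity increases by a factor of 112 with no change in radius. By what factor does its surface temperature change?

P ∝ T⁴ ⇒ T ∝ P^(1/4), so T scales by (112)^(1/4) = 3.25.

factor ≈ 3.25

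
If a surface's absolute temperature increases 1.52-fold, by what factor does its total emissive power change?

factor ≈ 5.34

P ∝ T⁴, so the power scales as (1.52)⁴ = 5.34.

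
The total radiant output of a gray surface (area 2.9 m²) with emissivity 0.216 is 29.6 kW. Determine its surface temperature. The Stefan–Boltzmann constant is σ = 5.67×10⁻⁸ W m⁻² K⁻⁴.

From P = εσAT⁴, T = (P / εσA)^(1/4) = (29600 / (0.216 × 5.67×10⁻⁸ × 2.90))^(1/4).
T = (8.33×10^11)^(1/4) = 955 K.

T ≈ 955 K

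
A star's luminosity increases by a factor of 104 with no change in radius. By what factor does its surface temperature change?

P ∝ T⁴ ⇒ T ∝ P^(1/4), so T scales by (104)^(1/4) = 3.19.

factor ≈ 3.19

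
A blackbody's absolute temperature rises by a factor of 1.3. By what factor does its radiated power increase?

P ∝ T⁴, so the power scales as (1.3)⁴ = 2.86.

factor ≈ 2.86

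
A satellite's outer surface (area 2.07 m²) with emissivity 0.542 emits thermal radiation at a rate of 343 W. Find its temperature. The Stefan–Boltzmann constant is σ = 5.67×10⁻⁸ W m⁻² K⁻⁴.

From P = εσAT⁴, T = (P / εσA)^(1/4) = (343 / (0.542 × 5.67×10⁻⁸ × 2.07))^(1/4).
T = (5.39×10^9)^(1/4) = 271 K.

T ≈ 271 K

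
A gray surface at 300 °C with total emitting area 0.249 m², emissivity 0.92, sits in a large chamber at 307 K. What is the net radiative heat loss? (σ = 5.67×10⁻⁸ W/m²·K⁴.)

Convert: 300 °C = 573 K.
Q = εσA(T⁴ − T_s⁴). T⁴ − T_s⁴ = (573)⁴ − (307)⁴ = 1.08×10^11 − 8.88×10^9 = 9.89×10^10 K⁴.
Q = 0.92 × 5.67×10⁻⁸ × 0.249 × 9.89×10^10 = 1280 W.

Q ≈ 1280 W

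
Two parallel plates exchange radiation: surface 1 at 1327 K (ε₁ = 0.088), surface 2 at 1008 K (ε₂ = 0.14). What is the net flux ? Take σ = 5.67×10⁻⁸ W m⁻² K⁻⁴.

q ≈ 6700 W/m²

For two large parallel gray plates, q = σ(T₁⁴ − T₂⁴) / (1/ε₁ + 1/ε₂ − 1).
1/ε₁ + 1/ε₂ − 1 = 1/0.088 + 1/0.14 − 1 = 17.51.
T₁⁴ − T₂⁴ = 3.10×10^12 − 1.03×10^12 = 2.07×10^12 K⁴.
q = 5.67×10⁻⁸ × 2.07×10^12 / 17.51 = 6700 W/m².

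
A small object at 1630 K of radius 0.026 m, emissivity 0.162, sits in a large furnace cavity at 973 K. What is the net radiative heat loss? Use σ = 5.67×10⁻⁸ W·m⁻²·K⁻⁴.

Q ≈ 481 W

A = 4πr² = 4π × (0.026)² = 8.49×10^-3 m².
Q = εσA(T⁴ − T_s⁴). T⁴ − T_s⁴ = (1630)⁴ − (973)⁴ = 7.06×10^12 − 8.96×10^11 = 6.16×10^12 K⁴.
Q = 0.162 × 5.67×10⁻⁸ × 8.49×10^-3 × 6.16×10^12 = 481 W.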